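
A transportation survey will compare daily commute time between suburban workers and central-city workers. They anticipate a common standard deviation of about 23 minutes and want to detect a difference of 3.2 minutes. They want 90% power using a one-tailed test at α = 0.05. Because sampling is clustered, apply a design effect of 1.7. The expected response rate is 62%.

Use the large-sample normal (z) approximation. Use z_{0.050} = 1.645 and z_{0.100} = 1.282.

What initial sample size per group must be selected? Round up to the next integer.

n = (z_α + z_β)² · (σ₁² + σ₂²) / δ²
  = (1.645 + 1.282)² · (2·23² = 1058) / 3.2²
  = 8.5673 · 1058 / 10.24
  = 885.18
Design effect: 1.7 × 885.18 = 1504.80.
Adjust for 62% response: 1504.80 / 0.62 = 2427.10.
Round up → n = 2428 per group.

n = 2428 per group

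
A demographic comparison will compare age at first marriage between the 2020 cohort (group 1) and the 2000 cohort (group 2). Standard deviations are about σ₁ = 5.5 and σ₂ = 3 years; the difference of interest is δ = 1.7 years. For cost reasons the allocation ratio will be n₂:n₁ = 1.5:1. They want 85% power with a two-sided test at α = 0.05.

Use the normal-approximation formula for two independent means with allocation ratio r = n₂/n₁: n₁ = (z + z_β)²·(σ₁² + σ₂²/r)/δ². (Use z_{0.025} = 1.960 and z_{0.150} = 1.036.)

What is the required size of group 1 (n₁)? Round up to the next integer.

n₁ = 113

n₁ = (z_{α/2} + z_β)² · (σ₁² + σ₂²/r) / δ²
   = (1.960 + 1.036)² · (5.5² + 3²/1.5) / 1.7²
   = 8.9760 · (30.25 + 6) / 2.89
   = 8.9760 · 36.25 / 2.89
   = 112.59
Round up → n₁ = 113; n₂ = r·n₁ = 1.5 × 113 = 170.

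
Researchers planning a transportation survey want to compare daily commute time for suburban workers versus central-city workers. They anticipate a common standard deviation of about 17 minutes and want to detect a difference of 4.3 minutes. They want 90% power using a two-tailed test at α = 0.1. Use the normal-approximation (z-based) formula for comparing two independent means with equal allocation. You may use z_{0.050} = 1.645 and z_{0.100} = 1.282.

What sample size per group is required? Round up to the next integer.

n = (z_{α/2} + z_β)² · (σ₁² + σ₂²) / δ²
  = (1.645 + 1.282)² · (2·17² = 578) / 4.3²
  = 8.5673 · 578 / 18.49
  = 267.82
Round up → n = 268 per group.

n = 268 per group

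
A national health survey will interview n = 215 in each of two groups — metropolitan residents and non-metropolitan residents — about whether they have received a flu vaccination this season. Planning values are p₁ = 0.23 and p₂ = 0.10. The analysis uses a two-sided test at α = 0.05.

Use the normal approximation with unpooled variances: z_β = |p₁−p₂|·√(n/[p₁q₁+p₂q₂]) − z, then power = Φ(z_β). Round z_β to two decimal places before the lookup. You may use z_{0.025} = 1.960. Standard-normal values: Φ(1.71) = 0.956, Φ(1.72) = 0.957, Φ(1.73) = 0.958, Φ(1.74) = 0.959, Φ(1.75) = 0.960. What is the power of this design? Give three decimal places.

Power ≈ 0.958

z_β = |p₁−p₂|·√(n/[p₁q₁+p₂q₂]) − z_{α/2}
    = 0.13 · √(215/0.2671) − 1.960
    = 0.13 · 28.3715 − 1.960
    = 3.6883 − 1.960 = 1.7283 → 1.73
Power = Φ(1.73) = 0.958.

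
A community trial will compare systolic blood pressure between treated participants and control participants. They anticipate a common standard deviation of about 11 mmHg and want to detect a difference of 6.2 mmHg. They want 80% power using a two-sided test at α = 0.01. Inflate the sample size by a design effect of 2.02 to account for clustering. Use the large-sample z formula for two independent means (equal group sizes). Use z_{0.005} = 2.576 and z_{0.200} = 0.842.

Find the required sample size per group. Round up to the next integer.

n = (z_{α/2} + z_β)² · (σ₁² + σ₂²) / δ²
  = (2.576 + 0.842)² · (2·11² = 242) / 6.2²
  = 11.6827 · 242 / 38.44
  = 73.55
Design effect: 2.02 × 73.55 = 148.57.
Round up → n = 149 per group.

n = 149 per group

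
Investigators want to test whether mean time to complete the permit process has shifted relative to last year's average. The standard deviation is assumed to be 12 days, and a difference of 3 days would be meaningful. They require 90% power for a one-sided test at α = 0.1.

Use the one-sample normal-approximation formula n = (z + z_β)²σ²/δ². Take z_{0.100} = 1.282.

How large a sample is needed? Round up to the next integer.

n = 106

n = (z_α + z_β)² · σ² / δ²
  = (1.282 + 1.282)² · 12² / 3²
  = 6.5741 · 144 / 9
  = 105.19
Round up → n = 106.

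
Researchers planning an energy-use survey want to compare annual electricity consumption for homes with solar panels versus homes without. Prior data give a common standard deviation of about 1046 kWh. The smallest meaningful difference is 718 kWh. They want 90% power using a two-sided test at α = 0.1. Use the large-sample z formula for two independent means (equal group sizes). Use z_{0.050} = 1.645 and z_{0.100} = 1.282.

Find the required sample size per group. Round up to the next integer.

n = (z_{α/2} + z_β)² · (σ₁² + σ₂²) / δ²
  = (1.645 + 1.282)² · (2·1046² = 2188232) / 718²
  = 8.5673 · 2188232 / 515524
  = 36.37
Round up → n = 37 per group.

n = 37 per group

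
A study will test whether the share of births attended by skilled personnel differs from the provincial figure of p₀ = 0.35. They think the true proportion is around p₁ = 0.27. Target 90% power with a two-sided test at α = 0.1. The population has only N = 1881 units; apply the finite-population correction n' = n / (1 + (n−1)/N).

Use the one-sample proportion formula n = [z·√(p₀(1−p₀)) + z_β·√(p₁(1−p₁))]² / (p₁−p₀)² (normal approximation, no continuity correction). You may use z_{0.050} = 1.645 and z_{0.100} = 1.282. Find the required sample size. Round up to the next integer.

n = 249

n = [z_{α/2}·√(p₀q₀) + z_β·√(p₁q₁)]² / (p₁ − p₀)²
  = [1.645·√(0.35·0.65) + 1.282·√(0.27·0.73)]² / (-0.08)²
  = [1.645·0.4770 + 1.282·0.4440]² / 0.0064
  = [1.3538]² / 0.0064
  = 286.36
Finite-population correction (N = 1881): 286.36 / (1 + (286.36 − 1)/1881) = 248.64.
Round up → n = 249.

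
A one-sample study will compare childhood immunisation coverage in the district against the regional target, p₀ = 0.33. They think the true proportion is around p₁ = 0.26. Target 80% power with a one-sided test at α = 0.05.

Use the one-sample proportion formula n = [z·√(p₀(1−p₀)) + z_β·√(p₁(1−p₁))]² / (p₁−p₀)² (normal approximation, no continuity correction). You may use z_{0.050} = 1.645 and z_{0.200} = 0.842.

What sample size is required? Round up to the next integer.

n = [z_α·√(p₀q₀) + z_β·√(p₁q₁)]² / (p₁ − p₀)²
  = [1.645·√(0.33·0.67) + 0.842·√(0.26·0.74)]² / (-0.07)²
  = [1.645·0.4702 + 0.842·0.4386]² / 0.0049
  = [1.1428]² / 0.0049
  = 266.54
Round up → n = 267.

n = 267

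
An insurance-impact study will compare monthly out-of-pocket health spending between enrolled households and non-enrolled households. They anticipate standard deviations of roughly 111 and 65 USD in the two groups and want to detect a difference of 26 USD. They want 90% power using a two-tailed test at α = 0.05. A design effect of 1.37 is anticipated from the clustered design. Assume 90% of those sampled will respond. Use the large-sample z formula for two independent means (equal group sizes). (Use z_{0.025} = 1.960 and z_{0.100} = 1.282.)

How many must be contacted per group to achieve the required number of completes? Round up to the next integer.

n = (z_{α/2} + z_β)² · (σ₁² + σ₂²) / δ²
  = (1.960 + 1.282)² · (111² + 65² = 16546) / 26²
  = 10.5106 · 16546 / 676
  = 257.26
Design effect: 1.37 × 257.26 = 352.45.
Adjust for 90% response: 352.45 / 0.90 = 391.61.
Round up → n = 392 per group.

n = 392 per group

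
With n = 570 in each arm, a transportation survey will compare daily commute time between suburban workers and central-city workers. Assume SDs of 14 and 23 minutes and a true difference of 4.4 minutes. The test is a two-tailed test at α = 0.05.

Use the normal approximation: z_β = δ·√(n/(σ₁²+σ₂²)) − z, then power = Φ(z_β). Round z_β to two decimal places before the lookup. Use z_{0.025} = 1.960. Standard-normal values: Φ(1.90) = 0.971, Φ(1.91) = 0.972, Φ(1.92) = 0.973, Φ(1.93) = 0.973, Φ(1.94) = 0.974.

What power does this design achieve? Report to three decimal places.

z_β = δ·√(n/(σ₁²+σ₂²)) − z_{α/2}
    = 4.4 · √(570/725) − 1.960
    = 4.4 · 0.88668 − 1.960
    = 3.9014 − 1.960 = 1.9414 → 1.94
Power = Φ(1.94) = 0.974.

Power ≈ 0.974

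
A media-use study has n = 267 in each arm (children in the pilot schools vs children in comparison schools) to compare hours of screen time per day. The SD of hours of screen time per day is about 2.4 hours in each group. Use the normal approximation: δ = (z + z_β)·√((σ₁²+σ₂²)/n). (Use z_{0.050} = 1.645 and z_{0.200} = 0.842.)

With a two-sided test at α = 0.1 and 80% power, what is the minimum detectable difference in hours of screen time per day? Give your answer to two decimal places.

δ = (z_{α/2} + z_β) · √((σ₁²+σ₂²)/n)
  = (1.645 + 0.842) · √(11.52/267)
  = 2.487 · √0.04315
  = 2.487 · 0.2077
  = 0.5166

Minimum detectable difference ≈ 0.52 hours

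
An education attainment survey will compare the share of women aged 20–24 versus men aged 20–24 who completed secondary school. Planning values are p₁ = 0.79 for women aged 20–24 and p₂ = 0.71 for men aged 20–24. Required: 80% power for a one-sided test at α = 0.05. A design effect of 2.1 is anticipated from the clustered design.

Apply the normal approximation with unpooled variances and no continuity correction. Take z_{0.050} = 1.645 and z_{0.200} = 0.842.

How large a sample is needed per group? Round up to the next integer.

n = (z_α + z_β)² · [p₁(1−p₁) + p₂(1−p₂)] / (p₁ − p₂)²
  = (1.645 + 0.842)² · (0.79·0.21 + 0.71·0.29) / (0.08)²
  = (2.487)² · (0.1659 + 0.2059) / 0.0064
  = 6.1852 · 0.3718 / 0.0064
  = 359.32
Design effect: 2.1 × 359.32 = 754.57.
Round up → n = 755 per group.

n = 755 per group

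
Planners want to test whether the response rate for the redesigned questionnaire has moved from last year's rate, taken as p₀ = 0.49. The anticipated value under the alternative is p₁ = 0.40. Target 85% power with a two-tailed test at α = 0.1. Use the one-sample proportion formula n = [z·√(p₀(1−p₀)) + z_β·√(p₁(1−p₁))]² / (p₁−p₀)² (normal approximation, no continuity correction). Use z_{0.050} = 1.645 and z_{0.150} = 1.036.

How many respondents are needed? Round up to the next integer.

n = 219

n = [z_{α/2}·√(p₀q₀) + z_β·√(p₁q₁)]² / (p₁ − p₀)²
  = [1.645·√(0.49·0.51) + 1.036·√(0.40·0.60)]² / (-0.09)²
  = [1.645·0.4999 + 1.036·0.4899]² / 0.0081
  = [1.3299]² / 0.0081
  = 218.34
Round up → n = 219.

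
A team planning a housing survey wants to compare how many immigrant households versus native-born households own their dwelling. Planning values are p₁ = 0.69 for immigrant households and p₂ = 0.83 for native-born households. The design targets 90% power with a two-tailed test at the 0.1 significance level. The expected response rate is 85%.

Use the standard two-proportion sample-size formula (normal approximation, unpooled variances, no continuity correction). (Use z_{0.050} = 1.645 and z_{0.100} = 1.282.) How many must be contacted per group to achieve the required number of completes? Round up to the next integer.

n = 183 per group

n = (z_{α/2} + z_β)² · [p₁(1−p₁) + p₂(1−p₂)] / (p₁ − p₂)²
  = (1.645 + 1.282)² · (0.69·0.31 + 0.83·0.17) / (-0.14)²
  = (2.927)² · (0.2139 + 0.1411) / 0.0196
  = 8.5673 · 0.3550 / 0.0196
  = 155.17
Adjust for 85% response: 155.17 / 0.85 = 182.56.
Round up → n = 183 per group.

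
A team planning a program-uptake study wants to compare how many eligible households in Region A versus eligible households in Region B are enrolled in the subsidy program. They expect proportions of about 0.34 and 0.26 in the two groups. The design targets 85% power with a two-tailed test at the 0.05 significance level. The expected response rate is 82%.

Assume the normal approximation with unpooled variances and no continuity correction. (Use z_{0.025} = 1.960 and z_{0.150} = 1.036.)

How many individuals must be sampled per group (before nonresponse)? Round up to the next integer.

n = 713 per group

n = (z_{α/2} + z_β)² · [p₁(1−p₁) + p₂(1−p₂)] / (p₁ − p₂)²
  = (1.960 + 1.036)² · (0.34·0.66 + 0.26·0.74) / (0.08)²
  = (2.996)² · (0.2244 + 0.1924) / 0.0064
  = 8.9760 · 0.4168 / 0.0064
  = 584.56
Adjust for 82% response: 584.56 / 0.82 = 712.88.
Round up → n = 713 per group.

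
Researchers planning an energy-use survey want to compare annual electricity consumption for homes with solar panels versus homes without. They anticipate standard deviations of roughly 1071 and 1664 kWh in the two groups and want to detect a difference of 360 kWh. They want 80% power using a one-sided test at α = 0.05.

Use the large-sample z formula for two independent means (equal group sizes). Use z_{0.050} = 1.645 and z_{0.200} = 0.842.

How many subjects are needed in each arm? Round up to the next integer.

n = 187 per group

n = (z_α + z_β)² · (σ₁² + σ₂²) / δ²
  = (1.645 + 0.842)² · (1071² + 1664² = 3915937) / 360²
  = 6.1852 · 3915937 / 129600
  = 186.89
Round up → n = 187 per group.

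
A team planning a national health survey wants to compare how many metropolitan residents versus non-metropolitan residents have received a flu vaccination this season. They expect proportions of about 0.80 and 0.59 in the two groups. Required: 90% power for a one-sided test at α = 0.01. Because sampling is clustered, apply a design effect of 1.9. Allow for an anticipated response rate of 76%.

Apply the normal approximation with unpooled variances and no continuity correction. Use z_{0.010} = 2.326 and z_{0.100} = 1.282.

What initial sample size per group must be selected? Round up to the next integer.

n = 297 per group

n = (z_α + z_β)² · [p₁(1−p₁) + p₂(1−p₂)] / (p₁ − p₂)²
  = (2.326 + 1.282)² · (0.80·0.20 + 0.59·0.41) / (0.21)²
  = (3.608)² · (0.1600 + 0.2419) / 0.0441
  = 13.0177 · 0.4019 / 0.0441
  = 118.63
Design effect: 1.9 × 118.63 = 225.41.
Adjust for 76% response: 225.41 / 0.76 = 296.59.
Round up → n = 297 per group.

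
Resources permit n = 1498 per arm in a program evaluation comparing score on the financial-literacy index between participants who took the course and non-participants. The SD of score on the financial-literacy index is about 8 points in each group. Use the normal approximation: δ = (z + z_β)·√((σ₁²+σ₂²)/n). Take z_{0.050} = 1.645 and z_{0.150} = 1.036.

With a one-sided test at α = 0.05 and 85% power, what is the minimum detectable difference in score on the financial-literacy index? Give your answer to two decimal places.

δ = (z_α + z_β) · √((σ₁²+σ₂²)/n)
  = (1.645 + 1.036) · √(128/1498)
  = 2.681 · √0.08545
  = 2.681 · 0.2923
  = 0.7837

Minimum detectable difference ≈ 0.78 points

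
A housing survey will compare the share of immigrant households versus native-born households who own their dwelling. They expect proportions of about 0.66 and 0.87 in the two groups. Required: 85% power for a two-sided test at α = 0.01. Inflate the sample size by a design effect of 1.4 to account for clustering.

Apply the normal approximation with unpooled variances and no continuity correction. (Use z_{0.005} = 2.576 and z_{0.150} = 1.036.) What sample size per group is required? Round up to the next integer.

n = (z_{α/2} + z_β)² · [p₁(1−p₁) + p₂(1−p₂)] / (p₁ − p₂)²
  = (2.576 + 1.036)² · (0.66·0.34 + 0.87·0.13) / (-0.21)²
  = (3.612)² · (0.2244 + 0.1131) / 0.0441
  = 13.0465 · 0.3375 / 0.0441
  = 99.85
Design effect: 1.4 × 99.85 = 139.78.
Round up → n = 140 per group.

n = 140 per group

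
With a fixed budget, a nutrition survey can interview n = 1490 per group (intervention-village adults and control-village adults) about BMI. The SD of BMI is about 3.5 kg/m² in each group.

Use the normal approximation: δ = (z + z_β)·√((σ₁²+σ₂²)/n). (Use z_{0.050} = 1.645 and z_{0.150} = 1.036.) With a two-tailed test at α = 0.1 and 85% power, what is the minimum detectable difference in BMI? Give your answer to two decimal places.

Minimum detectable difference ≈ 0.34 kg/m²

δ = (z_{α/2} + z_β) · √((σ₁²+σ₂²)/n)
  = (1.645 + 1.036) · √(24.5/1490)
  = 2.681 · √0.01644
  = 2.681 · 0.1282
  = 0.3438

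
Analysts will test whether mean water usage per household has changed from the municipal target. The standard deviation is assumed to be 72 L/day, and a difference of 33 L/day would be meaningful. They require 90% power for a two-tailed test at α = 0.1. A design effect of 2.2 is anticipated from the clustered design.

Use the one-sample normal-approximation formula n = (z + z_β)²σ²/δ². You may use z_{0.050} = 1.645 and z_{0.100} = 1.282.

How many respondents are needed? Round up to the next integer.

n = 90

n = (z_{α/2} + z_β)² · σ² / δ²
  = (1.645 + 1.282)² · 72² / 33²
  = 8.5673 · 5184 / 1089
  = 40.78
Design effect: 2.2 × 40.78 = 89.72.
Round up → n = 90.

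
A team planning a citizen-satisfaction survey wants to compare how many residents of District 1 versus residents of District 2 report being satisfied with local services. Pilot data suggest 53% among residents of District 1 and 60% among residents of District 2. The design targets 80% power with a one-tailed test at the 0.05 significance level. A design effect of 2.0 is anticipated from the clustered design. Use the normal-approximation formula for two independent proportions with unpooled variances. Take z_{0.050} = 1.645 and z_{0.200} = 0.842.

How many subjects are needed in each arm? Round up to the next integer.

n = 1235 per group

n = (z_α + z_β)² · [p₁(1−p₁) + p₂(1−p₂)] / (p₁ − p₂)²
  = (1.645 + 0.842)² · (0.53·0.47 + 0.60·0.40) / (-0.07)²
  = (2.487)² · (0.2491 + 0.2400) / 0.0049
  = 6.1852 · 0.4891 / 0.0049
  = 617.38
Design effect: 2.0 × 617.38 = 1234.76.
Round up → n = 1235 per group.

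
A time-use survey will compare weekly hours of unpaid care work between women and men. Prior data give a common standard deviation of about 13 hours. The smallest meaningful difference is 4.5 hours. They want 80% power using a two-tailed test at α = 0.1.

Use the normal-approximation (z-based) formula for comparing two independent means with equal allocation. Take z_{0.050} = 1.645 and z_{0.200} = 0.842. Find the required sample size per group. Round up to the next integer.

n = (z_{α/2} + z_β)² · (σ₁² + σ₂²) / δ²
  = (1.645 + 0.842)² · (2·13² = 338) / 4.5²
  = 6.1852 · 338 / 20.25
  = 103.24
Round up → n = 104 per group.

n = 104 per group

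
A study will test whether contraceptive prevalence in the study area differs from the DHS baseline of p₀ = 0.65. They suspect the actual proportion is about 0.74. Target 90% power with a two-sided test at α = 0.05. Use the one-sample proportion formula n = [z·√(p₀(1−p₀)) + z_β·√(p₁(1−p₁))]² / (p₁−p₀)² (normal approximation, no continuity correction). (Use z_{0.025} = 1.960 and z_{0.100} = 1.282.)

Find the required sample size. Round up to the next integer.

n = [z_{α/2}·√(p₀q₀) + z_β·√(p₁q₁)]² / (p₁ − p₀)²
  = [1.960·√(0.65·0.35) + 1.282·√(0.74·0.26)]² / (0.09)²
  = [1.960·0.4770 + 1.282·0.4386]² / 0.0081
  = [1.4972]² / 0.0081
  = 276.74
Round up → n = 277.

n = 277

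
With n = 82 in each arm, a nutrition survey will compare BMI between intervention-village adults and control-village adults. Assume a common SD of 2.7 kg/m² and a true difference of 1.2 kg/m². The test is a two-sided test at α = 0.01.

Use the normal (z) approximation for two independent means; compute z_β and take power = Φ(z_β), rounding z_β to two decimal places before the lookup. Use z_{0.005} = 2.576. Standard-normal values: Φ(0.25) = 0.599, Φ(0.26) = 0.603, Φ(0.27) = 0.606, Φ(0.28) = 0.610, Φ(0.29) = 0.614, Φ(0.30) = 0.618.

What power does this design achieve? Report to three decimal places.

z_β = δ·√(n/(σ₁²+σ₂²)) − z_{α/2}
    = 1.2 · √(82/14.58) − 2.576
    = 1.2 · 2.37153 − 2.576
    = 2.8458 − 2.576 = 0.2698 → 0.27
Power = Φ(0.27) = 0.606.

Power ≈ 0.606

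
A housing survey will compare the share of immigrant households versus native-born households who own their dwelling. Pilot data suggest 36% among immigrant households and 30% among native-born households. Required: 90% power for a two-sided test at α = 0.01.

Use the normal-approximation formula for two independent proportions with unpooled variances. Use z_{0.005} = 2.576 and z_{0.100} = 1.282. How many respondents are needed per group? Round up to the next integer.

n = 1821 per group

n = (z_{α/2} + z_β)² · [p₁(1−p₁) + p₂(1−p₂)] / (p₁ − p₂)²
  = (2.576 + 1.282)² · (0.36·0.64 + 0.30·0.70) / (0.06)²
  = (3.858)² · (0.2304 + 0.2100) / 0.0036
  = 14.8842 · 0.4404 / 0.0036
  = 1820.83
Round up → n = 1821 per group.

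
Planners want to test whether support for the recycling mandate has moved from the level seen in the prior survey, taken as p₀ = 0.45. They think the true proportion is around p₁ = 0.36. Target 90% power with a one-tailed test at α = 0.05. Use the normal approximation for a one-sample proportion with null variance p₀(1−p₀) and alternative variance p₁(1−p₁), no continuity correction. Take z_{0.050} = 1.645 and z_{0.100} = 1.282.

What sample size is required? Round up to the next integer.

n = [z_α·√(p₀q₀) + z_β·√(p₁q₁)]² / (p₁ − p₀)²
  = [1.645·√(0.45·0.55) + 1.282·√(0.36·0.64)]² / (-0.09)²
  = [1.645·0.4975 + 1.282·0.4800]² / 0.0081
  = [1.4337]² / 0.0081
  = 253.78
Round up → n = 254.

n = 254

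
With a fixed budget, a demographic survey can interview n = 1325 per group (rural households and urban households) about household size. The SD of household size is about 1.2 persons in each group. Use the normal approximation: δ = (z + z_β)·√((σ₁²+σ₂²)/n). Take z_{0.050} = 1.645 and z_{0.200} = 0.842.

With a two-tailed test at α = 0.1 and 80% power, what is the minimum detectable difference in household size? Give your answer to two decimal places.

δ = (z_{α/2} + z_β) · √((σ₁²+σ₂²)/n)
  = (1.645 + 0.842) · √(2.88/1325)
  = 2.487 · √0.00217
  = 2.487 · 0.0466
  = 0.1159

Minimum detectable difference ≈ 0.12 persons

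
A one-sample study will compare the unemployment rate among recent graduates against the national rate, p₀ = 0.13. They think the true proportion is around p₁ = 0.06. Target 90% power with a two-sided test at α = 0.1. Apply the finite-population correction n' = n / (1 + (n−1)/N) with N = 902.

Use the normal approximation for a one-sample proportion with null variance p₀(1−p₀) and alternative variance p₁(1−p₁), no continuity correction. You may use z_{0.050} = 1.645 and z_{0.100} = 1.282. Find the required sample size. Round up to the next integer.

n = [z_{α/2}·√(p₀q₀) + z_β·√(p₁q₁)]² / (p₁ − p₀)²
  = [1.645·√(0.13·0.87) + 1.282·√(0.06·0.94)]² / (-0.07)²
  = [1.645·0.3363 + 1.282·0.2375]² / 0.0049
  = [0.8577]² / 0.0049
  = 150.12
Finite-population correction (N = 902): 150.12 / (1 + (150.12 − 1)/902) = 128.83.
Round up → n = 129.

n = 129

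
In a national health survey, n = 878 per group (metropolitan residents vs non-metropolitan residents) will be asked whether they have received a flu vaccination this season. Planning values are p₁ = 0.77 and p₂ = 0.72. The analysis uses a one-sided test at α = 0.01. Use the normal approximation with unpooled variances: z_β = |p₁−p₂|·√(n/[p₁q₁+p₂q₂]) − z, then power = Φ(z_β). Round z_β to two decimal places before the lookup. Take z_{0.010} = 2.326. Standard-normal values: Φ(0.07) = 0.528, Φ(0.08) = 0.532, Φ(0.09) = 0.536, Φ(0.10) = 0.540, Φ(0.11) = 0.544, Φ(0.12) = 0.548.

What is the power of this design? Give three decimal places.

Power ≈ 0.532

z_β = |p₁−p₂|·√(n/[p₁q₁+p₂q₂]) − z_α
    = 0.05 · √(878/0.3787) − 2.326
    = 0.05 · 48.1504 − 2.326
    = 2.4075 − 2.326 = 0.0815 → 0.08
Power = Φ(0.08) = 0.532.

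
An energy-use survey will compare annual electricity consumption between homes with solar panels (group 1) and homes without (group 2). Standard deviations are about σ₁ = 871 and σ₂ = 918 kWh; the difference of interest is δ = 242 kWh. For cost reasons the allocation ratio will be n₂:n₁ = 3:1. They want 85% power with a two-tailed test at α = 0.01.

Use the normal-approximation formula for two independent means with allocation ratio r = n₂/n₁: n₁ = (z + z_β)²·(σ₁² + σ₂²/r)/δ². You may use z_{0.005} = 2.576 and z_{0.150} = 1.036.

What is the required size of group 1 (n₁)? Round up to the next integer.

n₁ = 232

n₁ = (z_{α/2} + z_β)² · (σ₁² + σ₂²/r) / δ²
   = (2.576 + 1.036)² · (871² + 918²/3) / 242²
   = 13.0465 · (758641 + 280908) / 58564
   = 13.0465 · 1039549 / 58564
   = 231.58
Round up → n₁ = 232; n₂ = r·n₁ = 3 × 232 = 696.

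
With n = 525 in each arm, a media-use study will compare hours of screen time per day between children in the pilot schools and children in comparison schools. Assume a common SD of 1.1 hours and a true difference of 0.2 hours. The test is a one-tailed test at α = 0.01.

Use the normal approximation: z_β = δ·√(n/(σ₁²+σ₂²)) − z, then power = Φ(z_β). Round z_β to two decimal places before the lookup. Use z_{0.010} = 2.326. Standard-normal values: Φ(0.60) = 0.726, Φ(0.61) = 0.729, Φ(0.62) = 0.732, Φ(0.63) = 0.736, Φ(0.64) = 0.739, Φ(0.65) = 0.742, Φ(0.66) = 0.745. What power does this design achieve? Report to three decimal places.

Power ≈ 0.732

z_β = δ·√(n/(σ₁²+σ₂²)) − z_α
    = 0.2 · √(525/2.42) − 2.326
    = 0.2 · 14.72896 − 2.326
    = 2.9458 − 2.326 = 0.6198 → 0.62
Power = Φ(0.62) = 0.732.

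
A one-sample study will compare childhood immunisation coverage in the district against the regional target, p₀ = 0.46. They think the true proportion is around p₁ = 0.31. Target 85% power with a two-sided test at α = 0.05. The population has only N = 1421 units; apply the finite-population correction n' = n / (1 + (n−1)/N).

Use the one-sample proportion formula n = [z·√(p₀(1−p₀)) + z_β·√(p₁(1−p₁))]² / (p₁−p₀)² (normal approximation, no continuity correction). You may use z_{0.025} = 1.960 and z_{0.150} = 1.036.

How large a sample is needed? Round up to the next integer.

n = [z_{α/2}·√(p₀q₀) + z_β·√(p₁q₁)]² / (p₁ − p₀)²
  = [1.960·√(0.46·0.54) + 1.036·√(0.31·0.69)]² / (-0.15)²
  = [1.960·0.4984 + 1.036·0.4625]² / 0.0225
  = [1.4560]² / 0.0225
  = 94.22
Finite-population correction (N = 1421): 94.22 / (1 + (94.22 − 1)/1421) = 88.42.
Round up → n = 89.

n = 89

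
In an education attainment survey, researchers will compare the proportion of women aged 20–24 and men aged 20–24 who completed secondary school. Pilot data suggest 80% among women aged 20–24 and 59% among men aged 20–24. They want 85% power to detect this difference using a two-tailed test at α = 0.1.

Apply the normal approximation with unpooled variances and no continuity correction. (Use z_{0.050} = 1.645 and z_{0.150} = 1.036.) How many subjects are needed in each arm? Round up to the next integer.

n = 66 per group

n = (z_{α/2} + z_β)² · [p₁(1−p₁) + p₂(1−p₂)] / (p₁ − p₂)²
  = (1.645 + 1.036)² · (0.80·0.20 + 0.59·0.41) / (0.21)²
  = (2.681)² · (0.1600 + 0.2419) / 0.0441
  = 7.1878 · 0.4019 / 0.0441
  = 65.50
Round up → n = 66 per group.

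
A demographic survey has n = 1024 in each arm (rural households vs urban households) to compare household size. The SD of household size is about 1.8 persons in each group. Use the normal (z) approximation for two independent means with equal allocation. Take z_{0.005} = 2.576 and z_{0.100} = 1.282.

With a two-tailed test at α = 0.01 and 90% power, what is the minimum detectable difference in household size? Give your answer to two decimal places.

Minimum detectable difference ≈ 0.31 persons

δ = (z_{α/2} + z_β) · √((σ₁²+σ₂²)/n)
  = (2.576 + 1.282) · √(6.48/1024)
  = 3.858 · √0.00633
  = 3.858 · 0.0795
  = 0.3069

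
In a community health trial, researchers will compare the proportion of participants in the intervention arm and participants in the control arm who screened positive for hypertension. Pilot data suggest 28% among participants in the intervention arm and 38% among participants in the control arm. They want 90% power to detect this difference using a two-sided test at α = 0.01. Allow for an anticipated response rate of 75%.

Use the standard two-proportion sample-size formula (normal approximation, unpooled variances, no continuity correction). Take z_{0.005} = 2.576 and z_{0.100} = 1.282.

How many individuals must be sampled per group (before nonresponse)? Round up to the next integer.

n = 868 per group

n = (z_{α/2} + z_β)² · [p₁(1−p₁) + p₂(1−p₂)] / (p₁ − p₂)²
  = (2.576 + 1.282)² · (0.28·0.72 + 0.38·0.62) / (-0.10)²
  = (3.858)² · (0.2016 + 0.2356) / 0.0100
  = 14.8842 · 0.4372 / 0.0100
  = 650.74
Adjust for 75% response: 650.74 / 0.75 = 867.65.
Round up → n = 868 per group.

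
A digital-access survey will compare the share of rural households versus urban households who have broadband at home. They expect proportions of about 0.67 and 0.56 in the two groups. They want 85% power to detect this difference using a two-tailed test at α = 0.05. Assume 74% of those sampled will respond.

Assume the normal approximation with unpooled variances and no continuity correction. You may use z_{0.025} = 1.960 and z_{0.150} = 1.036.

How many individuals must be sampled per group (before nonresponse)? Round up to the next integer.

n = (z_{α/2} + z_β)² · [p₁(1−p₁) + p₂(1−p₂)] / (p₁ − p₂)²
  = (1.960 + 1.036)² · (0.67·0.33 + 0.56·0.44) / (0.11)²
  = (2.996)² · (0.2211 + 0.2464) / 0.0121
  = 8.9760 · 0.4675 / 0.0121
  = 346.80
Adjust for 74% response: 346.80 / 0.74 = 468.65.
Round up → n = 469 per group.

n = 469 per group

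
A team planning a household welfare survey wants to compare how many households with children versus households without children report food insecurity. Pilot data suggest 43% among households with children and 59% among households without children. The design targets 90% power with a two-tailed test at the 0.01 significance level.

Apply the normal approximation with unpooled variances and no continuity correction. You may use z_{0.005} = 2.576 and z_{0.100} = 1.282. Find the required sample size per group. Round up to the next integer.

n = (z_{α/2} + z_β)² · [p₁(1−p₁) + p₂(1−p₂)] / (p₁ − p₂)²
  = (2.576 + 1.282)² · (0.43·0.57 + 0.59·0.41) / (-0.16)²
  = (3.858)² · (0.2451 + 0.2419) / 0.0256
  = 14.8842 · 0.4870 / 0.0256
  = 283.15
Round up → n = 284 per group.

n = 284 per group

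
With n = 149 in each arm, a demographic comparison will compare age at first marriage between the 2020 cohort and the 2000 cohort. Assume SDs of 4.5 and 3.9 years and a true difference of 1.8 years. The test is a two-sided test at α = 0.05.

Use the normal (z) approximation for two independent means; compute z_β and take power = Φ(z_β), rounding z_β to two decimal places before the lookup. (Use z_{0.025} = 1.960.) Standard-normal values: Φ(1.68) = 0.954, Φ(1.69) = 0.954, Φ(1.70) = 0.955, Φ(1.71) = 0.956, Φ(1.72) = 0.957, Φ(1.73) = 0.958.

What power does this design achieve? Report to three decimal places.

z_β = δ·√(n/(σ₁²+σ₂²)) − z_{α/2}
    = 1.8 · √(149/35.46) − 1.960
    = 1.8 · 2.04986 − 1.960
    = 3.6897 − 1.960 = 1.7297 → 1.73
Power = Φ(1.73) = 0.958.

Power ≈ 0.958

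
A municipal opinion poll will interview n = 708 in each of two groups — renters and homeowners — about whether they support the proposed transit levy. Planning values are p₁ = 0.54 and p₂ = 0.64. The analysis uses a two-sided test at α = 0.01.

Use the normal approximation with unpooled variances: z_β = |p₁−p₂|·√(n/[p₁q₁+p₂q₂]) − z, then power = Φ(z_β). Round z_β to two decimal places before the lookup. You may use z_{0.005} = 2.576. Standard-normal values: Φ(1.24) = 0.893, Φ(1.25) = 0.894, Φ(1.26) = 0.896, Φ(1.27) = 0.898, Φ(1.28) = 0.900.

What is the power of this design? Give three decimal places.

z_β = |p₁−p₂|·√(n/[p₁q₁+p₂q₂]) − z_{α/2}
    = 0.10 · √(708/0.4788) − 2.576
    = 0.10 · 38.4538 − 2.576
    = 3.8454 − 2.576 = 1.2694 → 1.27
Power = Φ(1.27) = 0.898.

Power ≈ 0.898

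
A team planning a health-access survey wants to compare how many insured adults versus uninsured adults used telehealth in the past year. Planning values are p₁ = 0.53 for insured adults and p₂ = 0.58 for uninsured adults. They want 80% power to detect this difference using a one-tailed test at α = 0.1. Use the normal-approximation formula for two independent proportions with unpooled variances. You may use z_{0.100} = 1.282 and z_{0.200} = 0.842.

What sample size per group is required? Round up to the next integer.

n = 890 per group

n = (z_α + z_β)² · [p₁(1−p₁) + p₂(1−p₂)] / (p₁ − p₂)²
  = (1.282 + 0.842)² · (0.53·0.47 + 0.58·0.42) / (-0.05)²
  = (2.124)² · (0.2491 + 0.2436) / 0.0025
  = 4.5114 · 0.4927 / 0.0025
  = 889.10
Round up → n = 890 per group.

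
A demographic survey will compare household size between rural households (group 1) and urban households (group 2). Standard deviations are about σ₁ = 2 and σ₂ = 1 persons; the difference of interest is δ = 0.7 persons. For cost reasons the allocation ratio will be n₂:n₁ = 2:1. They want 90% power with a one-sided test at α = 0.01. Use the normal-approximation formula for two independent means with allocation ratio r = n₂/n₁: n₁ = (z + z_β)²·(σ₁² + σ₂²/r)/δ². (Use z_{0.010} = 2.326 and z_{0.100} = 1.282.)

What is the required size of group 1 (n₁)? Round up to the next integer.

n₁ = (z_α + z_β)² · (σ₁² + σ₂²/r) / δ²
   = (2.326 + 1.282)² · (2² + 1²/2) / 0.7²
   = 13.0177 · (4 + 0.5) / 0.49
   = 13.0177 · 4.5 / 0.49
   = 119.55
Round up → n₁ = 120; n₂ = r·n₁ = 2 × 120 = 240.

n₁ = 120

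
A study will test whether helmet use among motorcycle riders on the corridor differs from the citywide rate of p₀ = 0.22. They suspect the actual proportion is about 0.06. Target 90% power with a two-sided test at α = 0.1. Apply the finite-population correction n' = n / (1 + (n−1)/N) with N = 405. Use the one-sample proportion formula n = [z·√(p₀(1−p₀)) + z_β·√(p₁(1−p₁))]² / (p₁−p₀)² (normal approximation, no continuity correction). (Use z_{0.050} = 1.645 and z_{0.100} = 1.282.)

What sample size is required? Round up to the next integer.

n = [z_{α/2}·√(p₀q₀) + z_β·√(p₁q₁)]² / (p₁ − p₀)²
  = [1.645·√(0.22·0.78) + 1.282·√(0.06·0.94)]² / (-0.16)²
  = [1.645·0.4142 + 1.282·0.2375]² / 0.0256
  = [0.9859]² / 0.0256
  = 37.97
Finite-population correction (N = 405): 37.97 / (1 + (37.97 − 1)/405) = 34.79.
Round up → n = 35.

n = 35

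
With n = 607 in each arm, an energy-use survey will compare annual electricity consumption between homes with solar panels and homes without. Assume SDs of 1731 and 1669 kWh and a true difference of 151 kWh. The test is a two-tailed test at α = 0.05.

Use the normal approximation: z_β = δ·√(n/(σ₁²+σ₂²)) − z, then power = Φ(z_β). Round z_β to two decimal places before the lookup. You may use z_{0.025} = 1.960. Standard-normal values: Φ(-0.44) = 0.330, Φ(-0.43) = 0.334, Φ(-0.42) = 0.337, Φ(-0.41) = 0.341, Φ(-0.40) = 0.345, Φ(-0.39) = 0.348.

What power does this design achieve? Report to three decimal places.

z_β = δ·√(n/(σ₁²+σ₂²)) − z_{α/2}
    = 151 · √(607/5781922) − 1.960
    = 151 · 0.01025 − 1.960
    = 1.5472 − 1.960 = -0.4128 → -0.41
Power = Φ(-0.41) = 0.341.

Power ≈ 0.341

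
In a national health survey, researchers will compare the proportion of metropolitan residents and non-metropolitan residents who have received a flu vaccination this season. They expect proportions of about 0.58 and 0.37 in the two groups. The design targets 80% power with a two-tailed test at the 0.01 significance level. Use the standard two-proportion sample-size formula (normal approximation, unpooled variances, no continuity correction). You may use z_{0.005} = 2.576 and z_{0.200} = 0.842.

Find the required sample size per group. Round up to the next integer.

n = (z_{α/2} + z_β)² · [p₁(1−p₁) + p₂(1−p₂)] / (p₁ − p₂)²
  = (2.576 + 0.842)² · (0.58·0.42 + 0.37·0.63) / (0.21)²
  = (3.418)² · (0.2436 + 0.2331) / 0.0441
  = 11.6827 · 0.4767 / 0.0441
  = 126.28
Round up → n = 127 per group.

n = 127 per group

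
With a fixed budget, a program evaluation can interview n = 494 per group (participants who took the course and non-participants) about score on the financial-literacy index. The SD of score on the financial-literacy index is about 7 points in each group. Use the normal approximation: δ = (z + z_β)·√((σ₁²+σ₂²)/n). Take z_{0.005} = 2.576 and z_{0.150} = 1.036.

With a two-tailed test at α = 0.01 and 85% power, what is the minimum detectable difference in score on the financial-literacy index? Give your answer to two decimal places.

Minimum detectable difference ≈ 1.61 points

δ = (z_{α/2} + z_β) · √((σ₁²+σ₂²)/n)
  = (2.576 + 1.036) · √(98/494)
  = 3.612 · √0.19838
  = 3.612 · 0.4454
  = 1.6088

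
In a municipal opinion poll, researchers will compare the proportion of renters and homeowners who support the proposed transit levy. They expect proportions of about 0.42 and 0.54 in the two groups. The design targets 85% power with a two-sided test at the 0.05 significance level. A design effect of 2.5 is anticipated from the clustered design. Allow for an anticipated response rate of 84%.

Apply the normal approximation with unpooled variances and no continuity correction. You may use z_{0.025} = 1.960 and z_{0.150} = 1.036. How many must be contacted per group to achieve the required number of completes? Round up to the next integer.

n = 913 per group

n = (z_{α/2} + z_β)² · [p₁(1−p₁) + p₂(1−p₂)] / (p₁ − p₂)²
  = (1.960 + 1.036)² · (0.42·0.58 + 0.54·0.46) / (-0.12)²
  = (2.996)² · (0.2436 + 0.2484) / 0.0144
  = 8.9760 · 0.4920 / 0.0144
  = 306.68
Design effect: 2.5 × 306.68 = 766.70.
Adjust for 84% response: 766.70 / 0.84 = 912.74.
Round up → n = 913 per group.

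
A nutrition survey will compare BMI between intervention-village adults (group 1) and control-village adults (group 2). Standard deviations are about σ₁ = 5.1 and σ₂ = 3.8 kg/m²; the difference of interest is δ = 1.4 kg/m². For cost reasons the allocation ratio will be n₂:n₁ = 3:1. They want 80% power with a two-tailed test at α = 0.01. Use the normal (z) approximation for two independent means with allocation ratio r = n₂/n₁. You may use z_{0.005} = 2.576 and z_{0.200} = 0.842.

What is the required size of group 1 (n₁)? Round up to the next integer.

n₁ = 184

n₁ = (z_{α/2} + z_β)² · (σ₁² + σ₂²/r) / δ²
   = (2.576 + 0.842)² · (5.1² + 3.8²/3) / 1.4²
   = 11.6827 · (26.01 + 4.8133) / 1.96
   = 11.6827 · 30.8233 / 1.96
   = 183.72
Round up → n₁ = 184; n₂ = r·n₁ = 3 × 184 = 552.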